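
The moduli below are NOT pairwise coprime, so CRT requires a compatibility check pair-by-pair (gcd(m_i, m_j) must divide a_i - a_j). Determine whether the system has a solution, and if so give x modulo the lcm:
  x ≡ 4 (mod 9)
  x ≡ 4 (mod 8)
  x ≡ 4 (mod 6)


Moduli 9, 8, 6 are not pairwise coprime, so CRT works modulo lcm(m_i) when all pairwise compatibility conditions hold.
Pairwise compatibility: gcd(m_i, m_j) must divide a_i - a_j for every pair.
Merge one congruence at a time:
  Start: x ≡ 4 (mod 9).
  Combine with x ≡ 4 (mod 8): gcd(9, 8) = 1; 4 - 4 = 0, which IS divisible by 1, so compatible.
    Write x = 4 + 9·t and substitute into x ≡ 4 (mod 8): 9·t ≡ 4 − 4 = 0 (mod 8).
    Reduce coefficients mod 8: 1·t ≡ 0 (mod 8).
    So t ≡ 0 (mod 8).
    Then x = 4 + 9·0 = 4, valid modulo lcm(9, 8) = 72: x ≡ 4 (mod 72).
  Combine with x ≡ 4 (mod 6): gcd(72, 6) = 6; 4 - 4 = 0, which IS divisible by 6, so compatible.
    Write x = 4 + 72·t and substitute into x ≡ 4 (mod 6): 72·t ≡ 4 − 4 = 0 (mod 6).
    Divide the congruence (and modulus) by g = 6: 12·t ≡ 0 (mod 1).
    Modulo 1 every t works; take t = 0.
    Then x = 4 + 72·0 = 4, valid modulo lcm(72, 6) = 72: x ≡ 4 (mod 72).
Verify: 4 mod 9 = 4, 4 mod 8 = 4, 4 mod 6 = 4.

x ≡ 4 (mod 72).


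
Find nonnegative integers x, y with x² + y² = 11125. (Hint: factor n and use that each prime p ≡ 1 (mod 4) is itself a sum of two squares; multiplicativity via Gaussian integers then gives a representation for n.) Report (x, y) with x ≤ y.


Step 1: Factor n = 11125 = 5^3 · 89.
Step 2: Check the mod-4 condition on each prime factor: 5 ≡ 1 (mod 4), exponent 3; 89 ≡ 1 (mod 4), exponent 1.
All primes ≡ 3 (mod 4) appear to even exponent (or don't appear), so by the two-squares theorem n IS expressible as a sum of two squares.
Step 3: Build a representation. Group n = k² · m with k = 5 and m = 5 · 89 = 445 (a product of primes ≡ 1 (mod 4)); a representation of m scales to one of n via (k·x)² + (k·y)² = k²(x² + y²). Each prime p ≡ 1 (mod 4) is itself a sum of two squares; find a² by testing p − a² for a perfect square:
  5: 5 − 1² = 4 = 2² ⇒ 5 = 1² + 2².
  89: 89 − 1² = 88, 89 − 2² = 85, 89 − 3² = 80, 89 − 4² = 73, 89 − 5² = 64 = 8² ⇒ 89 = 5² + 8².
  Combine using the Brahmagupta–Fibonacci identity (a² + b²)(c² + d²) = (ac − bd)² + (ad + bc)² = (ac + bd)² + (ad − bc)²:
  5 · 89 = 445: from (1² + 2²)(5² + 8²), take (1·5 − 2·8, 1·8 + 2·5) = (5 − 16, 8 + 10) = (-11, 18); dropping signs (only squares matter) gives (11, 18); check 11² + 18² = 121 + 324 = 445 ✓.
  Scale by k = 5: (5·11, 5·18) = (55, 90).
Step 4: Order so x ≤ y and verify: 55² + 90² = 3025 + 8100 = 11125 = n. ✓

n = 11125 = 55² + 90² (one valid representation with x ≤ y).


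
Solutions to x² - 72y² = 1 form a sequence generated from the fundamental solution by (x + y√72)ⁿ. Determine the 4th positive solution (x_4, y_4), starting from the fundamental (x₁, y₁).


Step 1: Find the fundamental solution (x₁, y₁) of x² - 72y² = 1.
  Expand √72 as a continued fraction. a₀ = ⌊√72⌋ = 8; iterate m_{k+1} = d_k·a_k − m_k, d_{k+1} = (72 − m_{k+1}²)/d_k, a_{k+1} = ⌊(a₀ + m_{k+1})/d_{k+1}⌋ (starting m₀ = 0, d₀ = 1), with convergents p_k = a_k·p_{k-1} + p_{k-2}, q_k = a_k·q_{k-1} + q_{k-2} (p₋₁ = 1, q₋₁ = 0):
  k = 0: a₀ = 8; p₀/q₀ = 8/1; p₀² − 72·q₀² = 64 − 72 = -8.
  k = 1: m = 8, d = 8, a = ⌊(8 + 8)/8⌋ = 2; p/q = (2·8 + 1)/(2·1 + 0) = 17/2; p² − 72·q² = 289 − 288 = 1.
  The first convergent with p² − 72·q² = 1 gives the fundamental solution (x₁, y₁) = (17, 2).
Step 2: Apply the recurrence (x_{n+1}, y_{n+1}) = (x₁x_n + 72y₁y_n, x₁y_n + y₁x_n) repeatedly.
  From (x_1, y_1) = (17, 2): x_2 = 17·17 + 72·2·2 = 577; y_2 = 17·2 + 2·17 = 68.
  From (x_2, y_2) = (577, 68): x_3 = 17·577 + 72·2·68 = 19601; y_3 = 17·68 + 2·577 = 2310.
  From (x_3, y_3) = (19601, 2310): x_4 = 17·19601 + 72·2·2310 = 665857; y_4 = 17·2310 + 2·19601 = 78472.
Step 3: Verify x_4² - 72·y_4² = 443365544449 - 443365544448 = 1 (should be 1). ✓

(x_1, y_1) = (17, 2); (x_4, y_4) = (665857, 78472).


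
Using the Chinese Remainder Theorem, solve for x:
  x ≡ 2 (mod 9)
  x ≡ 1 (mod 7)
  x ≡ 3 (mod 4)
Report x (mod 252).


Moduli 9, 7, 4 are pairwise coprime; by CRT there is a unique solution modulo M = 9 · 7 · 4 = 252.
Solve pairwise, accumulating the modulus:
  Start with x ≡ 2 (mod 9).
  Combine with x ≡ 1 (mod 7): since gcd(9, 7) = 1, we get a unique residue mod 63.
    Write x = 2 + 9·t and substitute into x ≡ 1 (mod 7): 9·t ≡ 1 − 2 = -1 (mod 7).
    Reduce coefficients mod 7: 2·t ≡ 6 (mod 7).
    The inverse of 2 mod 7 is 4 (since 2·4 = 8 = 1·7 + 1), so t ≡ 4·6 = 24 ≡ 3 (mod 7).
    Then x = 2 + 9·3 = 29, valid modulo lcm(9, 7) = 63: x ≡ 29 (mod 63).
  Combine with x ≡ 3 (mod 4): since gcd(63, 4) = 1, we get a unique residue mod 252.
    Write x = 29 + 63·t and substitute into x ≡ 3 (mod 4): 63·t ≡ 3 − 29 = -26 (mod 4).
    Reduce coefficients mod 4: 3·t ≡ 2 (mod 4).
    The inverse of 3 mod 4 is 3 (since 3·3 = 9 = 2·4 + 1), so t ≡ 3·2 = 6 ≡ 2 (mod 4).
    Then x = 29 + 63·2 = 155, valid modulo lcm(63, 4) = 252: x ≡ 155 (mod 252).
Verify: 155 mod 9 = 2 ✓, 155 mod 7 = 1 ✓, 155 mod 4 = 3 ✓.

x ≡ 155 (mod 252).


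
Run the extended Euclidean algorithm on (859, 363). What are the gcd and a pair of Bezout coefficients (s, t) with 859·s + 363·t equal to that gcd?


Euclidean algorithm on (859, 363) — divide until remainder is 0:
  859 = 2 · 363 + 133
  363 = 2 · 133 + 97
  133 = 1 · 97 + 36
  97 = 2 · 36 + 25
  36 = 1 · 25 + 11
  25 = 2 · 11 + 3
  11 = 3 · 3 + 2
  3 = 1 · 2 + 1
  2 = 2 · 1 + 0
gcd(859, 363) = 1.
Track Bezout coefficients alongside the remainders: start with r₀ = 859 = a·1 + b·0 (s = 1, t = 0) and r₁ = 363 = a·0 + b·1 (s = 0, t = 1); each new remainder r_{k+1} = r_{k-1} − q_k·r_k inherits s_{k+1} = s_{k-1} − q_k·s_k, t_{k+1} = t_{k-1} − q_k·t_k, so r_k = a·s_k + b·t_k at every step:
  q = 2: r = 133, s = 1 − 2·0 = 1, t = 0 − 2·1 = -2  (check: 859·1 + 363·(-2) = 133)
  q = 2: r = 97, s = 0 − 2·1 = -2, t = 1 − 2·(-2) = 5  (check: 859·(-2) + 363·5 = 97)
  q = 1: r = 36, s = 1 − 1·(-2) = 3, t = -2 − 1·5 = -7  (check: 859·3 + 363·(-7) = 36)
  q = 2: r = 25, s = -2 − 2·3 = -8, t = 5 − 2·(-7) = 19  (check: 859·(-8) + 363·19 = 25)
  q = 1: r = 11, s = 3 − 1·(-8) = 11, t = -7 − 1·19 = -26  (check: 859·11 + 363·(-26) = 11)
  q = 2: r = 3, s = -8 − 2·11 = -30, t = 19 − 2·(-26) = 71  (check: 859·(-30) + 363·71 = 3)
  q = 3: r = 2, s = 11 − 3·(-30) = 101, t = -26 − 3·71 = -239  (check: 859·101 + 363·(-239) = 2)
  q = 1: r = 1, s = -30 − 1·101 = -131, t = 71 − 1·(-239) = 310  (check: 859·(-131) + 363·310 = 1)
The row with r = 1 (the gcd) gives the Bezout coefficients s = -131, t = 310.
Result: 859 · (-131) + 363 · (310) = 1.

gcd(859, 363) = 1; s = -131, t = 310 (check: 859·(-131) + 363·310 = 1).


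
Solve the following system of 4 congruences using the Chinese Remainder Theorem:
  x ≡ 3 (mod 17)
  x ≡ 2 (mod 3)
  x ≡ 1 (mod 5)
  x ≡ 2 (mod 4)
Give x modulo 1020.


Product of moduli M = 17 · 3 · 5 · 4 = 1020.
Merge one congruence at a time:
  Start: x ≡ 3 (mod 17).
  Combine with x ≡ 2 (mod 3); new modulus lcm = 51.
    Write x = 3 + 17·t and substitute into x ≡ 2 (mod 3): 17·t ≡ 2 − 3 = -1 (mod 3).
    Reduce coefficients mod 3: 2·t ≡ 2 (mod 3).
    The inverse of 2 mod 3 is 2 (since 2·2 = 4 = 1·3 + 1), so t ≡ 2·2 = 4 ≡ 1 (mod 3).
    Then x = 3 + 17·1 = 20, valid modulo lcm(17, 3) = 51: x ≡ 20 (mod 51).
  Combine with x ≡ 1 (mod 5); new modulus lcm = 255.
    Write x = 20 + 51·t and substitute into x ≡ 1 (mod 5): 51·t ≡ 1 − 20 = -19 (mod 5).
    Reduce coefficients mod 5: 1·t ≡ 1 (mod 5).
    So t ≡ 1 (mod 5).
    Then x = 20 + 51·1 = 71, valid modulo lcm(51, 5) = 255: x ≡ 71 (mod 255).
  Combine with x ≡ 2 (mod 4); new modulus lcm = 1020.
    Write x = 71 + 255·t and substitute into x ≡ 2 (mod 4): 255·t ≡ 2 − 71 = -69 (mod 4).
    Reduce coefficients mod 4: 3·t ≡ 3 (mod 4).
    The inverse of 3 mod 4 is 3 (since 3·3 = 9 = 2·4 + 1), so t ≡ 3·3 = 9 ≡ 1 (mod 4).
    Then x = 71 + 255·1 = 326, valid modulo lcm(255, 4) = 1020: x ≡ 326 (mod 1020).
Verify against each original: 326 mod 17 = 3, 326 mod 3 = 2, 326 mod 5 = 1, 326 mod 4 = 2.

x ≡ 326 (mod 1020).


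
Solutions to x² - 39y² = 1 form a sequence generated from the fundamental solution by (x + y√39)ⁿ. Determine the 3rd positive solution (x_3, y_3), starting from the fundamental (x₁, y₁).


Step 1: Find the fundamental solution (x₁, y₁) of x² - 39y² = 1.
  Expand √39 as a continued fraction. a₀ = ⌊√39⌋ = 6; iterate m_{k+1} = d_k·a_k − m_k, d_{k+1} = (39 − m_{k+1}²)/d_k, a_{k+1} = ⌊(a₀ + m_{k+1})/d_{k+1}⌋ (starting m₀ = 0, d₀ = 1), with convergents p_k = a_k·p_{k-1} + p_{k-2}, q_k = a_k·q_{k-1} + q_{k-2} (p₋₁ = 1, q₋₁ = 0):
  k = 0: a₀ = 6; p₀/q₀ = 6/1; p₀² − 39·q₀² = 36 − 39 = -3.
  k = 1: m = 6, d = 3, a = ⌊(6 + 6)/3⌋ = 4; p/q = (4·6 + 1)/(4·1 + 0) = 25/4; p² − 39·q² = 625 − 624 = 1.
  The first convergent with p² − 39·q² = 1 gives the fundamental solution (x₁, y₁) = (25, 4).
Step 2: Apply the recurrence (x_{n+1}, y_{n+1}) = (x₁x_n + 39y₁y_n, x₁y_n + y₁x_n) repeatedly.
  From (x_1, y_1) = (25, 4): x_2 = 25·25 + 39·4·4 = 1249; y_2 = 25·4 + 4·25 = 200.
  From (x_2, y_2) = (1249, 200): x_3 = 25·1249 + 39·4·200 = 62425; y_3 = 25·200 + 4·1249 = 9996.
Step 3: Verify x_3² - 39·y_3² = 3896880625 - 3896880624 = 1 (should be 1). ✓

(x_1, y_1) = (25, 4); (x_3, y_3) = (62425, 9996).


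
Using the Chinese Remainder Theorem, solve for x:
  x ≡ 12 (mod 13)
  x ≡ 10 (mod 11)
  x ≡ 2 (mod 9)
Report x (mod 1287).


Moduli 13, 11, 9 are pairwise coprime; by CRT there is a unique solution modulo M = 13 · 11 · 9 = 1287.
Solve pairwise, accumulating the modulus:
  Start with x ≡ 12 (mod 13).
  Combine with x ≡ 10 (mod 11): since gcd(13, 11) = 1, we get a unique residue mod 143.
    Write x = 12 + 13·t and substitute into x ≡ 10 (mod 11): 13·t ≡ 10 − 12 = -2 (mod 11).
    Reduce coefficients mod 11: 2·t ≡ 9 (mod 11).
    The inverse of 2 mod 11 is 6 (since 2·6 = 12 = 1·11 + 1), so t ≡ 6·9 = 54 ≡ 10 (mod 11).
    Then x = 12 + 13·10 = 142, valid modulo lcm(13, 11) = 143: x ≡ 142 (mod 143).
  Combine with x ≡ 2 (mod 9): since gcd(143, 9) = 1, we get a unique residue mod 1287.
    Write x = 142 + 143·t and substitute into x ≡ 2 (mod 9): 143·t ≡ 2 − 142 = -140 (mod 9).
    Reduce coefficients mod 9: 8·t ≡ 4 (mod 9).
    The inverse of 8 mod 9 is 8 (since 8·8 = 64 = 7·9 + 1), so t ≡ 8·4 = 32 ≡ 5 (mod 9).
    Then x = 142 + 143·5 = 857, valid modulo lcm(143, 9) = 1287: x ≡ 857 (mod 1287).
Verify: 857 mod 13 = 12 ✓, 857 mod 11 = 10 ✓, 857 mod 9 = 2 ✓.

x ≡ 857 (mod 1287).


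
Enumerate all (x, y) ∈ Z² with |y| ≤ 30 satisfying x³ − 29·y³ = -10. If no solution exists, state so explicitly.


The equation is x³ - 29y³ = -10. For fixed y, x³ = 29·y³ − 10, so a solution requires the RHS to be a perfect cube.
Strategy: iterate y from -30 to 30, compute RHS = 29·y³ − 10, and check whether it is a (positive or negative) perfect cube.
Check small values of y:
  y = 0: RHS = -10 is not a perfect cube.
  y = 1: RHS = 19 is not a perfect cube.
  y = -1: RHS = -39 is not a perfect cube.
  y = 2: RHS = 222 is not a perfect cube.
  y = -2: RHS = -242 is not a perfect cube.
  y = 3: RHS = 773 is not a perfect cube.
  y = -3: RHS = -793 is not a perfect cube.
Continuing the search up to |y| = 30 finds no solutions either.
No (x, y) in the scanned range satisfies the equation.

No integer solutions with |y| ≤ 30.


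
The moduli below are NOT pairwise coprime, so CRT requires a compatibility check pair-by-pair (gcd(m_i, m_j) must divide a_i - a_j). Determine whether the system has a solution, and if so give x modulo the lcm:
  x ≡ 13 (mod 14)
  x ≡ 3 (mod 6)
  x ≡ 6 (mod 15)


Moduli 14, 6, 15 are not pairwise coprime, so CRT works modulo lcm(m_i) when all pairwise compatibility conditions hold.
Pairwise compatibility: gcd(m_i, m_j) must divide a_i - a_j for every pair.
Merge one congruence at a time:
  Start: x ≡ 13 (mod 14).
  Combine with x ≡ 3 (mod 6): gcd(14, 6) = 2; 3 - 13 = -10, which IS divisible by 2, so compatible.
    Write x = 13 + 14·t and substitute into x ≡ 3 (mod 6): 14·t ≡ 3 − 13 = -10 (mod 6).
    Divide the congruence (and modulus) by g = 2: 7·t ≡ -5 (mod 3).
    Reduce coefficients mod 3: 1·t ≡ 1 (mod 3).
    So t ≡ 1 (mod 3).
    Then x = 13 + 14·1 = 27, valid modulo lcm(14, 6) = 42: x ≡ 27 (mod 42).
  Combine with x ≡ 6 (mod 15): gcd(42, 15) = 3; 6 - 27 = -21, which IS divisible by 3, so compatible.
    Write x = 27 + 42·t and substitute into x ≡ 6 (mod 15): 42·t ≡ 6 − 27 = -21 (mod 15).
    Divide the congruence (and modulus) by g = 3: 14·t ≡ -7 (mod 5).
    Reduce coefficients mod 5: 4·t ≡ 3 (mod 5).
    The inverse of 4 mod 5 is 4 (since 4·4 = 16 = 3·5 + 1), so t ≡ 4·3 = 12 ≡ 2 (mod 5).
    Then x = 27 + 42·2 = 111, valid modulo lcm(42, 15) = 210: x ≡ 111 (mod 210).
Verify: 111 mod 14 = 13, 111 mod 6 = 3, 111 mod 15 = 6.

x ≡ 111 (mod 210).


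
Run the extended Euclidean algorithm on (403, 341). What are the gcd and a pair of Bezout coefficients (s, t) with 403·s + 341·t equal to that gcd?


Euclidean algorithm on (403, 341) — divide until remainder is 0:
  403 = 1 · 341 + 62
  341 = 5 · 62 + 31
  62 = 2 · 31 + 0
gcd(403, 341) = 31.
Track Bezout coefficients alongside the remainders: start with r₀ = 403 = a·1 + b·0 (s = 1, t = 0) and r₁ = 341 = a·0 + b·1 (s = 0, t = 1); each new remainder r_{k+1} = r_{k-1} − q_k·r_k inherits s_{k+1} = s_{k-1} − q_k·s_k, t_{k+1} = t_{k-1} − q_k·t_k, so r_k = a·s_k + b·t_k at every step:
  q = 1: r = 62, s = 1 − 1·0 = 1, t = 0 − 1·1 = -1  (check: 403·1 + 341·(-1) = 62)
  q = 5: r = 31, s = 0 − 5·1 = -5, t = 1 − 5·(-1) = 6  (check: 403·(-5) + 341·6 = 31)
The row with r = 31 (the gcd) gives the Bezout coefficients s = -5, t = 6.
Result: 403 · (-5) + 341 · (6) = 31.

gcd(403, 341) = 31; s = -5, t = 6 (check: 403·(-5) + 341·6 = 31).


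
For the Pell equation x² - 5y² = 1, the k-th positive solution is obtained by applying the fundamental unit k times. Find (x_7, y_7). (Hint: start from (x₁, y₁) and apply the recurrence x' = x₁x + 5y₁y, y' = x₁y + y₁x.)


Step 1: Find the fundamental solution (x₁, y₁) of x² - 5y² = 1.
  Expand √5 as a continued fraction. a₀ = ⌊√5⌋ = 2; iterate m_{k+1} = d_k·a_k − m_k, d_{k+1} = (5 − m_{k+1}²)/d_k, a_{k+1} = ⌊(a₀ + m_{k+1})/d_{k+1}⌋ (starting m₀ = 0, d₀ = 1), with convergents p_k = a_k·p_{k-1} + p_{k-2}, q_k = a_k·q_{k-1} + q_{k-2} (p₋₁ = 1, q₋₁ = 0):
  k = 0: a₀ = 2; p₀/q₀ = 2/1; p₀² − 5·q₀² = 4 − 5 = -1.
  k = 1: m = 2, d = 1, a = ⌊(2 + 2)/1⌋ = 4; p/q = (4·2 + 1)/(4·1 + 0) = 9/4; p² − 5·q² = 81 − 80 = 1.
  The first convergent with p² − 5·q² = 1 gives the fundamental solution (x₁, y₁) = (9, 4).
Step 2: Apply the recurrence (x_{n+1}, y_{n+1}) = (x₁x_n + 5y₁y_n, x₁y_n + y₁x_n) repeatedly.
  From (x_1, y_1) = (9, 4): x_2 = 9·9 + 5·4·4 = 161; y_2 = 9·4 + 4·9 = 72.
  From (x_2, y_2) = (161, 72): x_3 = 9·161 + 5·4·72 = 2889; y_3 = 9·72 + 4·161 = 1292.
  From (x_3, y_3) = (2889, 1292): x_4 = 9·2889 + 5·4·1292 = 51841; y_4 = 9·1292 + 4·2889 = 23184.
  From (x_4, y_4) = (51841, 23184): x_5 = 9·51841 + 5·4·23184 = 930249; y_5 = 9·23184 + 4·51841 = 416020.
  From (x_5, y_5) = (930249, 416020): x_6 = 9·930249 + 5·4·416020 = 16692641; y_6 = 9·416020 + 4·930249 = 7465176.
  From (x_6, y_6) = (16692641, 7465176): x_7 = 9·16692641 + 5·4·7465176 = 299537289; y_7 = 9·7465176 + 4·16692641 = 133957148.
Step 3: Verify x_7² - 5·y_7² = 89722587501469521 - 89722587501469520 = 1 (should be 1). ✓

(x_1, y_1) = (9, 4); (x_7, y_7) = (299537289, 133957148).


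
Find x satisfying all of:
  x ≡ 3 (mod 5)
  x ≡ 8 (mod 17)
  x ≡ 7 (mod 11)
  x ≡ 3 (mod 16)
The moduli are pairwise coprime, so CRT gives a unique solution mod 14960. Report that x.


Product of moduli M = 5 · 17 · 11 · 16 = 14960.
Merge one congruence at a time:
  Start: x ≡ 3 (mod 5).
  Combine with x ≡ 8 (mod 17); new modulus lcm = 85.
    Write x = 3 + 5·t and substitute into x ≡ 8 (mod 17): 5·t ≡ 8 − 3 = 5 (mod 17).
    The inverse of 5 mod 17 is 7 (since 5·7 = 35 = 2·17 + 1), so t ≡ 7·5 = 35 ≡ 1 (mod 17).
    Then x = 3 + 5·1 = 8, valid modulo lcm(5, 17) = 85: x ≡ 8 (mod 85).
  Combine with x ≡ 7 (mod 11); new modulus lcm = 935.
    Write x = 8 + 85·t and substitute into x ≡ 7 (mod 11): 85·t ≡ 7 − 8 = -1 (mod 11).
    Reduce coefficients mod 11: 8·t ≡ 10 (mod 11).
    The inverse of 8 mod 11 is 7 (since 8·7 = 56 = 5·11 + 1), so t ≡ 7·10 = 70 ≡ 4 (mod 11).
    Then x = 8 + 85·4 = 348, valid modulo lcm(85, 11) = 935: x ≡ 348 (mod 935).
  Combine with x ≡ 3 (mod 16); new modulus lcm = 14960.
    Write x = 348 + 935·t and substitute into x ≡ 3 (mod 16): 935·t ≡ 3 − 348 = -345 (mod 16).
    Reduce coefficients mod 16: 7·t ≡ 7 (mod 16).
    The inverse of 7 mod 16 is 7 (since 7·7 = 49 = 3·16 + 1), so t ≡ 7·7 = 49 ≡ 1 (mod 16).
    Then x = 348 + 935·1 = 1283, valid modulo lcm(935, 16) = 14960: x ≡ 1283 (mod 14960).
Verify against each original: 1283 mod 5 = 3, 1283 mod 17 = 8, 1283 mod 11 = 7, 1283 mod 16 = 3.

x ≡ 1283 (mod 14960).


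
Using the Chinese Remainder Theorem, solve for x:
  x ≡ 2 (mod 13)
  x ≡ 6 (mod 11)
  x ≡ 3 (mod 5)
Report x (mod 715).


Moduli 13, 11, 5 are pairwise coprime; by CRT there is a unique solution modulo M = 13 · 11 · 5 = 715.
Solve pairwise, accumulating the modulus:
  Start with x ≡ 2 (mod 13).
  Combine with x ≡ 6 (mod 11): since gcd(13, 11) = 1, we get a unique residue mod 143.
    Write x = 2 + 13·t and substitute into x ≡ 6 (mod 11): 13·t ≡ 6 − 2 = 4 (mod 11).
    Reduce coefficients mod 11: 2·t ≡ 4 (mod 11).
    The inverse of 2 mod 11 is 6 (since 2·6 = 12 = 1·11 + 1), so t ≡ 6·4 = 24 ≡ 2 (mod 11).
    Then x = 2 + 13·2 = 28, valid modulo lcm(13, 11) = 143: x ≡ 28 (mod 143).
  Combine with x ≡ 3 (mod 5): since gcd(143, 5) = 1, we get a unique residue mod 715.
    Write x = 28 + 143·t and substitute into x ≡ 3 (mod 5): 143·t ≡ 3 − 28 = -25 (mod 5).
    Reduce coefficients mod 5: 3·t ≡ 0 (mod 5).
    The inverse of 3 mod 5 is 2 (since 3·2 = 6 = 1·5 + 1), so t ≡ 2·0 = 0 ≡ 0 (mod 5).
    Then x = 28 + 143·0 = 28, valid modulo lcm(143, 5) = 715: x ≡ 28 (mod 715).
Verify: 28 mod 13 = 2 ✓, 28 mod 11 = 6 ✓, 28 mod 5 = 3 ✓.

x ≡ 28 (mod 715).


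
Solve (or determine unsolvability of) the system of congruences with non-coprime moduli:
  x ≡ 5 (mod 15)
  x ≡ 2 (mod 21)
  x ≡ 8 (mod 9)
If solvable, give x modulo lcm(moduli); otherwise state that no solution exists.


Moduli 15, 21, 9 are not pairwise coprime, so CRT works modulo lcm(m_i) when all pairwise compatibility conditions hold.
Pairwise compatibility: gcd(m_i, m_j) must divide a_i - a_j for every pair.
Merge one congruence at a time:
  Start: x ≡ 5 (mod 15).
  Combine with x ≡ 2 (mod 21): gcd(15, 21) = 3; 2 - 5 = -3, which IS divisible by 3, so compatible.
    Write x = 5 + 15·t and substitute into x ≡ 2 (mod 21): 15·t ≡ 2 − 5 = -3 (mod 21).
    Divide the congruence (and modulus) by g = 3: 5·t ≡ -1 (mod 7).
    Reduce coefficients mod 7: 5·t ≡ 6 (mod 7).
    The inverse of 5 mod 7 is 3 (since 5·3 = 15 = 2·7 + 1), so t ≡ 3·6 = 18 ≡ 4 (mod 7).
    Then x = 5 + 15·4 = 65, valid modulo lcm(15, 21) = 105: x ≡ 65 (mod 105).
  Combine with x ≡ 8 (mod 9): gcd(105, 9) = 3; 8 - 65 = -57, which IS divisible by 3, so compatible.
    Write x = 65 + 105·t and substitute into x ≡ 8 (mod 9): 105·t ≡ 8 − 65 = -57 (mod 9).
    Divide the congruence (and modulus) by g = 3: 35·t ≡ -19 (mod 3).
    Reduce coefficients mod 3: 2·t ≡ 2 (mod 3).
    The inverse of 2 mod 3 is 2 (since 2·2 = 4 = 1·3 + 1), so t ≡ 2·2 = 4 ≡ 1 (mod 3).
    Then x = 65 + 105·1 = 170, valid modulo lcm(105, 9) = 315: x ≡ 170 (mod 315).
Verify: 170 mod 15 = 5, 170 mod 21 = 2, 170 mod 9 = 8.

x ≡ 170 (mod 315).


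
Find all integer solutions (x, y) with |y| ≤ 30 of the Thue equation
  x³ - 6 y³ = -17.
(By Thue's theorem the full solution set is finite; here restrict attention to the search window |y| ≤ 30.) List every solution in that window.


The equation is x³ - 6y³ = -17. For fixed y, x³ = 6·y³ − 17, so a solution requires the RHS to be a perfect cube.
Strategy: iterate y from -30 to 30, compute RHS = 6·y³ − 17, and check whether it is a (positive or negative) perfect cube.
Check small values of y:
  y = 0: RHS = -17 is not a perfect cube.
  y = 1: RHS = -11 is not a perfect cube.
  y = -1: RHS = -23 is not a perfect cube.
  y = 2: RHS = 31 is not a perfect cube.
  y = -2: RHS = -65 is not a perfect cube.
  y = 3: RHS = 145 is not a perfect cube.
  y = -3: RHS = -179 is not a perfect cube.
Continuing the search up to |y| = 30 finds no solutions either.
No (x, y) in the scanned range satisfies the equation.

No integer solutions with |y| ≤ 30.


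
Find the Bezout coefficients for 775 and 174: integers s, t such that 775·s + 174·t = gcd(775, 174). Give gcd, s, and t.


Euclidean algorithm on (775, 174) — divide until remainder is 0:
  775 = 4 · 174 + 79
  174 = 2 · 79 + 16
  79 = 4 · 16 + 15
  16 = 1 · 15 + 1
  15 = 15 · 1 + 0
gcd(775, 174) = 1.
Track Bezout coefficients alongside the remainders: start with r₀ = 775 = a·1 + b·0 (s = 1, t = 0) and r₁ = 174 = a·0 + b·1 (s = 0, t = 1); each new remainder r_{k+1} = r_{k-1} − q_k·r_k inherits s_{k+1} = s_{k-1} − q_k·s_k, t_{k+1} = t_{k-1} − q_k·t_k, so r_k = a·s_k + b·t_k at every step:
  q = 4: r = 79, s = 1 − 4·0 = 1, t = 0 − 4·1 = -4  (check: 775·1 + 174·(-4) = 79)
  q = 2: r = 16, s = 0 − 2·1 = -2, t = 1 − 2·(-4) = 9  (check: 775·(-2) + 174·9 = 16)
  q = 4: r = 15, s = 1 − 4·(-2) = 9, t = -4 − 4·9 = -40  (check: 775·9 + 174·(-40) = 15)
  q = 1: r = 1, s = -2 − 1·9 = -11, t = 9 − 1·(-40) = 49  (check: 775·(-11) + 174·49 = 1)
The row with r = 1 (the gcd) gives the Bezout coefficients s = -11, t = 49.
Result: 775 · (-11) + 174 · (49) = 1.

gcd(775, 174) = 1; s = -11, t = 49 (check: 775·(-11) + 174·49 = 1).


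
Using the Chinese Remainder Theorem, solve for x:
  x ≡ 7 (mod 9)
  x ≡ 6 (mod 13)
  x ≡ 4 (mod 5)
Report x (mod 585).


Moduli 9, 13, 5 are pairwise coprime; by CRT there is a unique solution modulo M = 9 · 13 · 5 = 585.
Solve pairwise, accumulating the modulus:
  Start with x ≡ 7 (mod 9).
  Combine with x ≡ 6 (mod 13): since gcd(9, 13) = 1, we get a unique residue mod 117.
    Write x = 7 + 9·t and substitute into x ≡ 6 (mod 13): 9·t ≡ 6 − 7 = -1 (mod 13).
    Reduce coefficients mod 13: 9·t ≡ 12 (mod 13).
    The inverse of 9 mod 13 is 3 (since 9·3 = 27 = 2·13 + 1), so t ≡ 3·12 = 36 ≡ 10 (mod 13).
    Then x = 7 + 9·10 = 97, valid modulo lcm(9, 13) = 117: x ≡ 97 (mod 117).
  Combine with x ≡ 4 (mod 5): since gcd(117, 5) = 1, we get a unique residue mod 585.
    Write x = 97 + 117·t and substitute into x ≡ 4 (mod 5): 117·t ≡ 4 − 97 = -93 (mod 5).
    Reduce coefficients mod 5: 2·t ≡ 2 (mod 5).
    The inverse of 2 mod 5 is 3 (since 2·3 = 6 = 1·5 + 1), so t ≡ 3·2 = 6 ≡ 1 (mod 5).
    Then x = 97 + 117·1 = 214, valid modulo lcm(117, 5) = 585: x ≡ 214 (mod 585).
Verify: 214 mod 9 = 7 ✓, 214 mod 13 = 6 ✓, 214 mod 5 = 4 ✓.

x ≡ 214 (mod 585).


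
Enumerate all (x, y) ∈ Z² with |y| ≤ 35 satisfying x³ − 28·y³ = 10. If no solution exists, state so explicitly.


The equation is x³ - 28y³ = 10. For fixed y, x³ = 28·y³ + 10, so a solution requires the RHS to be a perfect cube.
Strategy: iterate y from -35 to 35, compute RHS = 28·y³ + 10, and check whether it is a (positive or negative) perfect cube.
Check small values of y:
  y = 0: RHS = 10 is not a perfect cube.
  y = 1: RHS = 38 is not a perfect cube.
  y = -1: RHS = -18 is not a perfect cube.
  y = 2: RHS = 234 is not a perfect cube.
  y = -2: RHS = -214 is not a perfect cube.
  y = 3: RHS = 766 is not a perfect cube.
  y = -3: RHS = -746 is not a perfect cube.
Continuing the search up to |y| = 35 finds no solutions either.
No (x, y) in the scanned range satisfies the equation.

No integer solutions with |y| ≤ 35.


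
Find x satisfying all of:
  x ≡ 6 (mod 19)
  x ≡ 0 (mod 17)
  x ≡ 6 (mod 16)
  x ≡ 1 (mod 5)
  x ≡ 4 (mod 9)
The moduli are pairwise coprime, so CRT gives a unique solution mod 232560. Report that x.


Product of moduli M = 19 · 17 · 16 · 5 · 9 = 232560.
Merge one congruence at a time:
  Start: x ≡ 6 (mod 19).
  Combine with x ≡ 0 (mod 17); new modulus lcm = 323.
    Write x = 6 + 19·t and substitute into x ≡ 0 (mod 17): 19·t ≡ 0 − 6 = -6 (mod 17).
    Reduce coefficients mod 17: 2·t ≡ 11 (mod 17).
    The inverse of 2 mod 17 is 9 (since 2·9 = 18 = 1·17 + 1), so t ≡ 9·11 = 99 ≡ 14 (mod 17).
    Then x = 6 + 19·14 = 272, valid modulo lcm(19, 17) = 323: x ≡ 272 (mod 323).
  Combine with x ≡ 6 (mod 16); new modulus lcm = 5168.
    Write x = 272 + 323·t and substitute into x ≡ 6 (mod 16): 323·t ≡ 6 − 272 = -266 (mod 16).
    Reduce coefficients mod 16: 3·t ≡ 6 (mod 16).
    The inverse of 3 mod 16 is 11 (since 3·11 = 33 = 2·16 + 1), so t ≡ 11·6 = 66 ≡ 2 (mod 16).
    Then x = 272 + 323·2 = 918, valid modulo lcm(323, 16) = 5168: x ≡ 918 (mod 5168).
  Combine with x ≡ 1 (mod 5); new modulus lcm = 25840.
    Write x = 918 + 5168·t and substitute into x ≡ 1 (mod 5): 5168·t ≡ 1 − 918 = -917 (mod 5).
    Reduce coefficients mod 5: 3·t ≡ 3 (mod 5).
    The inverse of 3 mod 5 is 2 (since 3·2 = 6 = 1·5 + 1), so t ≡ 2·3 = 6 ≡ 1 (mod 5).
    Then x = 918 + 5168·1 = 6086, valid modulo lcm(5168, 5) = 25840: x ≡ 6086 (mod 25840).
  Combine with x ≡ 4 (mod 9); new modulus lcm = 232560.
    Write x = 6086 + 25840·t and substitute into x ≡ 4 (mod 9): 25840·t ≡ 4 − 6086 = -6082 (mod 9).
    Reduce coefficients mod 9: 1·t ≡ 2 (mod 9).
    So t ≡ 2 (mod 9).
    Then x = 6086 + 25840·2 = 57766, valid modulo lcm(25840, 9) = 232560: x ≡ 57766 (mod 232560).
Verify against each original: 57766 mod 19 = 6, 57766 mod 17 = 0, 57766 mod 16 = 6, 57766 mod 5 = 1, 57766 mod 9 = 4.

x ≡ 57766 (mod 232560).


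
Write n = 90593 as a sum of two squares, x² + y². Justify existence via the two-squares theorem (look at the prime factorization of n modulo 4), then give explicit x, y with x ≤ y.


Step 1: Factor n = 90593 = 17 · 73^2.
Step 2: Check the mod-4 condition on each prime factor: 17 ≡ 1 (mod 4), exponent 1; 73 ≡ 1 (mod 4), exponent 2.
All primes ≡ 3 (mod 4) appear to even exponent (or don't appear), so by the two-squares theorem n IS expressible as a sum of two squares.
Step 3: Build a representation. Here n = 17 · 73 · 73 is a product of primes ≡ 1 (mod 4). Each prime p ≡ 1 (mod 4) is itself a sum of two squares; find a² by testing p − a² for a perfect square:
  17: 17 − 1² = 16 = 4² ⇒ 17 = 1² + 4².
  73: 73 − 1² = 72, 73 − 2² = 69, 73 − 3² = 64 = 8² ⇒ 73 = 3² + 8².
  Combine using the Brahmagupta–Fibonacci identity (a² + b²)(c² + d²) = (ac − bd)² + (ad + bc)² = (ac + bd)² + (ad − bc)²:
  17 · 73 = 1241: from (1² + 4²)(3² + 8²), take (1·3 − 4·8, 1·8 + 4·3) = (3 − 32, 8 + 12) = (-29, 20); dropping signs (only squares matter) gives (29, 20); check 29² + 20² = 841 + 400 = 1241 ✓.
  1241 · 73 = 90593: from (29² + 20²)(3² + 8²), take (29·3 − 20·8, 29·8 + 20·3) = (87 − 160, 232 + 60) = (-73, 292); dropping signs (only squares matter) gives (73, 292); check 73² + 292² = 5329 + 85264 = 90593 ✓.
Step 4: Order so x ≤ y and verify: 73² + 292² = 5329 + 85264 = 90593 = n. ✓

n = 90593 = 73² + 292² (one valid representation with x ≤ y).


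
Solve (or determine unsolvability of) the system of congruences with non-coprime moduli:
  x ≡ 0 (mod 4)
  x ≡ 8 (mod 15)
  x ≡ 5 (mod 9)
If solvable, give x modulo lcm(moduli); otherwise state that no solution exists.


Moduli 4, 15, 9 are not pairwise coprime, so CRT works modulo lcm(m_i) when all pairwise compatibility conditions hold.
Pairwise compatibility: gcd(m_i, m_j) must divide a_i - a_j for every pair.
Merge one congruence at a time:
  Start: x ≡ 0 (mod 4).
  Combine with x ≡ 8 (mod 15): gcd(4, 15) = 1; 8 - 0 = 8, which IS divisible by 1, so compatible.
    Write x = 0 + 4·t and substitute into x ≡ 8 (mod 15): 4·t ≡ 8 − 0 = 8 (mod 15).
    The inverse of 4 mod 15 is 4 (since 4·4 = 16 = 1·15 + 1), so t ≡ 4·8 = 32 ≡ 2 (mod 15).
    Then x = 0 + 4·2 = 8, valid modulo lcm(4, 15) = 60: x ≡ 8 (mod 60).
  Combine with x ≡ 5 (mod 9): gcd(60, 9) = 3; 5 - 8 = -3, which IS divisible by 3, so compatible.
    Write x = 8 + 60·t and substitute into x ≡ 5 (mod 9): 60·t ≡ 5 − 8 = -3 (mod 9).
    Divide the congruence (and modulus) by g = 3: 20·t ≡ -1 (mod 3).
    Reduce coefficients mod 3: 2·t ≡ 2 (mod 3).
    The inverse of 2 mod 3 is 2 (since 2·2 = 4 = 1·3 + 1), so t ≡ 2·2 = 4 ≡ 1 (mod 3).
    Then x = 8 + 60·1 = 68, valid modulo lcm(60, 9) = 180: x ≡ 68 (mod 180).
Verify: 68 mod 4 = 0, 68 mod 15 = 8, 68 mod 9 = 5.

x ≡ 68 (mod 180).


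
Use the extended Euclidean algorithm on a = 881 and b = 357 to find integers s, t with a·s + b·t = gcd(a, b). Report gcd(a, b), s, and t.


Euclidean algorithm on (881, 357) — divide until remainder is 0:
  881 = 2 · 357 + 167
  357 = 2 · 167 + 23
  167 = 7 · 23 + 6
  23 = 3 · 6 + 5
  6 = 1 · 5 + 1
  5 = 5 · 1 + 0
gcd(881, 357) = 1.
Track Bezout coefficients alongside the remainders: start with r₀ = 881 = a·1 + b·0 (s = 1, t = 0) and r₁ = 357 = a·0 + b·1 (s = 0, t = 1); each new remainder r_{k+1} = r_{k-1} − q_k·r_k inherits s_{k+1} = s_{k-1} − q_k·s_k, t_{k+1} = t_{k-1} − q_k·t_k, so r_k = a·s_k + b·t_k at every step:
  q = 2: r = 167, s = 1 − 2·0 = 1, t = 0 − 2·1 = -2  (check: 881·1 + 357·(-2) = 167)
  q = 2: r = 23, s = 0 − 2·1 = -2, t = 1 − 2·(-2) = 5  (check: 881·(-2) + 357·5 = 23)
  q = 7: r = 6, s = 1 − 7·(-2) = 15, t = -2 − 7·5 = -37  (check: 881·15 + 357·(-37) = 6)
  q = 3: r = 5, s = -2 − 3·15 = -47, t = 5 − 3·(-37) = 116  (check: 881·(-47) + 357·116 = 5)
  q = 1: r = 1, s = 15 − 1·(-47) = 62, t = -37 − 1·116 = -153  (check: 881·62 + 357·(-153) = 1)
The row with r = 1 (the gcd) gives the Bezout coefficients s = 62, t = -153.
Result: 881 · (62) + 357 · (-153) = 1.

gcd(881, 357) = 1; s = 62, t = -153 (check: 881·62 + 357·(-153) = 1).


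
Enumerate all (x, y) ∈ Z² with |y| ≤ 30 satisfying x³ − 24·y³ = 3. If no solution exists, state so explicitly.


The equation is x³ - 24y³ = 3. For fixed y, x³ = 24·y³ + 3, so a solution requires the RHS to be a perfect cube.
Strategy: iterate y from -30 to 30, compute RHS = 24·y³ + 3, and check whether it is a (positive or negative) perfect cube.
Check small values of y:
  y = 0: RHS = 3 is not a perfect cube.
  y = 1: RHS = 27 = (3)³ ⇒ x = 3 works.
  y = -1: RHS = -21 is not a perfect cube.
  y = 2: RHS = 195 is not a perfect cube.
  y = -2: RHS = -189 is not a perfect cube.
  y = 3: RHS = 651 is not a perfect cube.
  y = -3: RHS = -645 is not a perfect cube.
Continuing the search up to |y| = 30 finds no further solutions beyond those listed.
Collected solutions: (3, 1).

Solutions (with |y| ≤ 30): (3, 1).


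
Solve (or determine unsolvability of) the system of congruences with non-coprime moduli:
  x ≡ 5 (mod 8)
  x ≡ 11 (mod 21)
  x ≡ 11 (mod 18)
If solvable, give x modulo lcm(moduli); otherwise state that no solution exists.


Moduli 8, 21, 18 are not pairwise coprime, so CRT works modulo lcm(m_i) when all pairwise compatibility conditions hold.
Pairwise compatibility: gcd(m_i, m_j) must divide a_i - a_j for every pair.
Merge one congruence at a time:
  Start: x ≡ 5 (mod 8).
  Combine with x ≡ 11 (mod 21): gcd(8, 21) = 1; 11 - 5 = 6, which IS divisible by 1, so compatible.
    Write x = 5 + 8·t and substitute into x ≡ 11 (mod 21): 8·t ≡ 11 − 5 = 6 (mod 21).
    The inverse of 8 mod 21 is 8 (since 8·8 = 64 = 3·21 + 1), so t ≡ 8·6 = 48 ≡ 6 (mod 21).
    Then x = 5 + 8·6 = 53, valid modulo lcm(8, 21) = 168: x ≡ 53 (mod 168).
  Combine with x ≡ 11 (mod 18): gcd(168, 18) = 6; 11 - 53 = -42, which IS divisible by 6, so compatible.
    Write x = 53 + 168·t and substitute into x ≡ 11 (mod 18): 168·t ≡ 11 − 53 = -42 (mod 18).
    Divide the congruence (and modulus) by g = 6: 28·t ≡ -7 (mod 3).
    Reduce coefficients mod 3: 1·t ≡ 2 (mod 3).
    So t ≡ 2 (mod 3).
    Then x = 53 + 168·2 = 389, valid modulo lcm(168, 18) = 504: x ≡ 389 (mod 504).
Verify: 389 mod 8 = 5, 389 mod 21 = 11, 389 mod 18 = 11.

x ≡ 389 (mod 504).


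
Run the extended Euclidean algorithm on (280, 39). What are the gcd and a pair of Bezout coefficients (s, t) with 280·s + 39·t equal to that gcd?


Euclidean algorithm on (280, 39) — divide until remainder is 0:
  280 = 7 · 39 + 7
  39 = 5 · 7 + 4
  7 = 1 · 4 + 3
  4 = 1 · 3 + 1
  3 = 3 · 1 + 0
gcd(280, 39) = 1.
Track Bezout coefficients alongside the remainders: start with r₀ = 280 = a·1 + b·0 (s = 1, t = 0) and r₁ = 39 = a·0 + b·1 (s = 0, t = 1); each new remainder r_{k+1} = r_{k-1} − q_k·r_k inherits s_{k+1} = s_{k-1} − q_k·s_k, t_{k+1} = t_{k-1} − q_k·t_k, so r_k = a·s_k + b·t_k at every step:
  q = 7: r = 7, s = 1 − 7·0 = 1, t = 0 − 7·1 = -7  (check: 280·1 + 39·(-7) = 7)
  q = 5: r = 4, s = 0 − 5·1 = -5, t = 1 − 5·(-7) = 36  (check: 280·(-5) + 39·36 = 4)
  q = 1: r = 3, s = 1 − 1·(-5) = 6, t = -7 − 1·36 = -43  (check: 280·6 + 39·(-43) = 3)
  q = 1: r = 1, s = -5 − 1·6 = -11, t = 36 − 1·(-43) = 79  (check: 280·(-11) + 39·79 = 1)
The row with r = 1 (the gcd) gives the Bezout coefficients s = -11, t = 79.
Result: 280 · (-11) + 39 · (79) = 1.

gcd(280, 39) = 1; s = -11, t = 79 (check: 280·(-11) + 39·79 = 1).


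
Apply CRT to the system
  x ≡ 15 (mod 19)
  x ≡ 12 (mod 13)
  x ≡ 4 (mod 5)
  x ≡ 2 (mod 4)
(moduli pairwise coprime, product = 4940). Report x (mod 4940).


Product of moduli M = 19 · 13 · 5 · 4 = 4940.
Merge one congruence at a time:
  Start: x ≡ 15 (mod 19).
  Combine with x ≡ 12 (mod 13); new modulus lcm = 247.
    Write x = 15 + 19·t and substitute into x ≡ 12 (mod 13): 19·t ≡ 12 − 15 = -3 (mod 13).
    Reduce coefficients mod 13: 6·t ≡ 10 (mod 13).
    The inverse of 6 mod 13 is 11 (since 6·11 = 66 = 5·13 + 1), so t ≡ 11·10 = 110 ≡ 6 (mod 13).
    Then x = 15 + 19·6 = 129, valid modulo lcm(19, 13) = 247: x ≡ 129 (mod 247).
  Combine with x ≡ 4 (mod 5); new modulus lcm = 1235.
    Write x = 129 + 247·t and substitute into x ≡ 4 (mod 5): 247·t ≡ 4 − 129 = -125 (mod 5).
    Reduce coefficients mod 5: 2·t ≡ 0 (mod 5).
    The inverse of 2 mod 5 is 3 (since 2·3 = 6 = 1·5 + 1), so t ≡ 3·0 = 0 ≡ 0 (mod 5).
    Then x = 129 + 247·0 = 129, valid modulo lcm(247, 5) = 1235: x ≡ 129 (mod 1235).
  Combine with x ≡ 2 (mod 4); new modulus lcm = 4940.
    Write x = 129 + 1235·t and substitute into x ≡ 2 (mod 4): 1235·t ≡ 2 − 129 = -127 (mod 4).
    Reduce coefficients mod 4: 3·t ≡ 1 (mod 4).
    The inverse of 3 mod 4 is 3 (since 3·3 = 9 = 2·4 + 1), so t ≡ 3·1 = 3 ≡ 3 (mod 4).
    Then x = 129 + 1235·3 = 3834, valid modulo lcm(1235, 4) = 4940: x ≡ 3834 (mod 4940).
Verify against each original: 3834 mod 19 = 15, 3834 mod 13 = 12, 3834 mod 5 = 4, 3834 mod 4 = 2.

x ≡ 3834 (mod 4940).


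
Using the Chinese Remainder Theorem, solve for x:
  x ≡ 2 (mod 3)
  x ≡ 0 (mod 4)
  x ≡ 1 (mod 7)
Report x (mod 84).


Moduli 3, 4, 7 are pairwise coprime; by CRT there is a unique solution modulo M = 3 · 4 · 7 = 84.
Solve pairwise, accumulating the modulus:
  Start with x ≡ 2 (mod 3).
  Combine with x ≡ 0 (mod 4): since gcd(3, 4) = 1, we get a unique residue mod 12.
    Write x = 2 + 3·t and substitute into x ≡ 0 (mod 4): 3·t ≡ 0 − 2 = -2 (mod 4).
    Reduce coefficients mod 4: 3·t ≡ 2 (mod 4).
    The inverse of 3 mod 4 is 3 (since 3·3 = 9 = 2·4 + 1), so t ≡ 3·2 = 6 ≡ 2 (mod 4).
    Then x = 2 + 3·2 = 8, valid modulo lcm(3, 4) = 12: x ≡ 8 (mod 12).
  Combine with x ≡ 1 (mod 7): since gcd(12, 7) = 1, we get a unique residue mod 84.
    Write x = 8 + 12·t and substitute into x ≡ 1 (mod 7): 12·t ≡ 1 − 8 = -7 (mod 7).
    Reduce coefficients mod 7: 5·t ≡ 0 (mod 7).
    The inverse of 5 mod 7 is 3 (since 5·3 = 15 = 2·7 + 1), so t ≡ 3·0 = 0 ≡ 0 (mod 7).
    Then x = 8 + 12·0 = 8, valid modulo lcm(12, 7) = 84: x ≡ 8 (mod 84).
Verify: 8 mod 3 = 2 ✓, 8 mod 4 = 0 ✓, 8 mod 7 = 1 ✓.

x ≡ 8 (mod 84).


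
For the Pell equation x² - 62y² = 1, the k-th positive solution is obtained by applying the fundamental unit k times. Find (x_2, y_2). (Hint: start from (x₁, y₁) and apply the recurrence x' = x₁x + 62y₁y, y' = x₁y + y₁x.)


Step 1: Find the fundamental solution (x₁, y₁) of x² - 62y² = 1.
  Expand √62 as a continued fraction. a₀ = ⌊√62⌋ = 7; iterate m_{k+1} = d_k·a_k − m_k, d_{k+1} = (62 − m_{k+1}²)/d_k, a_{k+1} = ⌊(a₀ + m_{k+1})/d_{k+1}⌋ (starting m₀ = 0, d₀ = 1), with convergents p_k = a_k·p_{k-1} + p_{k-2}, q_k = a_k·q_{k-1} + q_{k-2} (p₋₁ = 1, q₋₁ = 0):
  k = 0: a₀ = 7; p₀/q₀ = 7/1; p₀² − 62·q₀² = 49 − 62 = -13.
  k = 1: m = 7, d = 13, a = ⌊(7 + 7)/13⌋ = 1; p/q = (1·7 + 1)/(1·1 + 0) = 8/1; p² − 62·q² = 64 − 62 = 2.
  k = 2: m = 6, d = 2, a = ⌊(7 + 6)/2⌋ = 6; p/q = (6·8 + 7)/(6·1 + 1) = 55/7; p² − 62·q² = 3025 − 3038 = -13.
  k = 3: m = 6, d = 13, a = ⌊(7 + 6)/13⌋ = 1; p/q = (1·55 + 8)/(1·7 + 1) = 63/8; p² − 62·q² = 3969 − 3968 = 1.
  The first convergent with p² − 62·q² = 1 gives the fundamental solution (x₁, y₁) = (63, 8).
Step 2: Apply the recurrence (x_{n+1}, y_{n+1}) = (x₁x_n + 62y₁y_n, x₁y_n + y₁x_n) repeatedly.
  From (x_1, y_1) = (63, 8): x_2 = 63·63 + 62·8·8 = 7937; y_2 = 63·8 + 8·63 = 1008.
Step 3: Verify x_2² - 62·y_2² = 62995969 - 62995968 = 1 (should be 1). ✓

(x_1, y_1) = (63, 8); (x_2, y_2) = (7937, 1008).


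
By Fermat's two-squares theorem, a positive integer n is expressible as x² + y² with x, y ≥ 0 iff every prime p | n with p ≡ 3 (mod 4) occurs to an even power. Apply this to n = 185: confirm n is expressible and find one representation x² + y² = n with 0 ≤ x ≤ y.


Step 1: Factor n = 185 = 5 · 37.
Step 2: Check the mod-4 condition on each prime factor: 5 ≡ 1 (mod 4), exponent 1; 37 ≡ 1 (mod 4), exponent 1.
All primes ≡ 3 (mod 4) appear to even exponent (or don't appear), so by the two-squares theorem n IS expressible as a sum of two squares.
Step 3: Build a representation. Here n = 5 · 37 is a product of primes ≡ 1 (mod 4). Each prime p ≡ 1 (mod 4) is itself a sum of two squares; find a² by testing p − a² for a perfect square:
  5: 5 − 1² = 4 = 2² ⇒ 5 = 1² + 2².
  37: 37 − 1² = 36 = 6² ⇒ 37 = 1² + 6².
  Combine using the Brahmagupta–Fibonacci identity (a² + b²)(c² + d²) = (ac − bd)² + (ad + bc)² = (ac + bd)² + (ad − bc)²:
  5 · 37 = 185: from (1² + 2²)(1² + 6²), take (1·1 − 2·6, 1·6 + 2·1) = (1 − 12, 6 + 2) = (-11, 8); dropping signs (only squares matter) gives (11, 8); check 11² + 8² = 121 + 64 = 185 ✓.
Step 4: Order so x ≤ y and verify: 8² + 11² = 64 + 121 = 185 = n. ✓

n = 185 = 8² + 11² (one valid representation with x ≤ y).


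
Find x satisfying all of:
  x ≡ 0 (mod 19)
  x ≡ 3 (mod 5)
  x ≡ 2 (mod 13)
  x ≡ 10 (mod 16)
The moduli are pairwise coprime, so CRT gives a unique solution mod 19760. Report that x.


Product of moduli M = 19 · 5 · 13 · 16 = 19760.
Merge one congruence at a time:
  Start: x ≡ 0 (mod 19).
  Combine with x ≡ 3 (mod 5); new modulus lcm = 95.
    Write x = 0 + 19·t and substitute into x ≡ 3 (mod 5): 19·t ≡ 3 − 0 = 3 (mod 5).
    Reduce coefficients mod 5: 4·t ≡ 3 (mod 5).
    The inverse of 4 mod 5 is 4 (since 4·4 = 16 = 3·5 + 1), so t ≡ 4·3 = 12 ≡ 2 (mod 5).
    Then x = 0 + 19·2 = 38, valid modulo lcm(19, 5) = 95: x ≡ 38 (mod 95).
  Combine with x ≡ 2 (mod 13); new modulus lcm = 1235.
    Write x = 38 + 95·t and substitute into x ≡ 2 (mod 13): 95·t ≡ 2 − 38 = -36 (mod 13).
    Reduce coefficients mod 13: 4·t ≡ 3 (mod 13).
    The inverse of 4 mod 13 is 10 (since 4·10 = 40 = 3·13 + 1), so t ≡ 10·3 = 30 ≡ 4 (mod 13).
    Then x = 38 + 95·4 = 418, valid modulo lcm(95, 13) = 1235: x ≡ 418 (mod 1235).
  Combine with x ≡ 10 (mod 16); new modulus lcm = 19760.
    Write x = 418 + 1235·t and substitute into x ≡ 10 (mod 16): 1235·t ≡ 10 − 418 = -408 (mod 16).
    Reduce coefficients mod 16: 3·t ≡ 8 (mod 16).
    The inverse of 3 mod 16 is 11 (since 3·11 = 33 = 2·16 + 1), so t ≡ 11·8 = 88 ≡ 8 (mod 16).
    Then x = 418 + 1235·8 = 10298, valid modulo lcm(1235, 16) = 19760: x ≡ 10298 (mod 19760).
Verify against each original: 10298 mod 19 = 0, 10298 mod 5 = 3, 10298 mod 13 = 2, 10298 mod 16 = 10.

x ≡ 10298 (mod 19760).
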